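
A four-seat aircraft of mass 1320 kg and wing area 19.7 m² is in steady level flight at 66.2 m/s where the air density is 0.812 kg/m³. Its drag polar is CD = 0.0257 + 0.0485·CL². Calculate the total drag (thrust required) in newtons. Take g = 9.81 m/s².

D = 1130 N

Level flight ⇒ L = W = m·g = 1320 × 9.81 = 12949 N.
Dynamic pressure q = 0.5 × 0.812 × 66.2² = 1779 Pa.
Required CL = L/(qS) = 12949/(1779·19.7) = 0.3694.
CD = 0.0257 + 0.0485 × 0.3694² = 0.03232.
D = q·S·CD = 1779 × 19.7 × 0.03232 = 1133 N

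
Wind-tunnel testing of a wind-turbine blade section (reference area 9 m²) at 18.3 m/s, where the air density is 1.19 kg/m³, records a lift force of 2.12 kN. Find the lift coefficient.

From L = ½ρv²S·CL, rearranging gives CL = 2L/(ρv²S).
CL = 2 × 2120 / (1.19 × 18.3² × 9) = 1.18

CL = 1.18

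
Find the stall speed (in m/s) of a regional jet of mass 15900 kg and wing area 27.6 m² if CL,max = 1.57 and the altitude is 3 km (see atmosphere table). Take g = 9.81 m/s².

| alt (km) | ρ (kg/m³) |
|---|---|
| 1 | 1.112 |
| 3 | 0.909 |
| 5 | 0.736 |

At 3 km, from the table: ρ = 0.909 kg/m³.
At stall, lift equals weight: L = W = m·g = 15900 × 9.81 = 1.56×10^5 N.
V_stall = √(2W/(ρ·S·CL,max)) = √(2 × 1.56×10^5 / (0.909 × 27.6 × 1.57))
V_stall = √7920 = 89 m/s

V_stall = 89 m/s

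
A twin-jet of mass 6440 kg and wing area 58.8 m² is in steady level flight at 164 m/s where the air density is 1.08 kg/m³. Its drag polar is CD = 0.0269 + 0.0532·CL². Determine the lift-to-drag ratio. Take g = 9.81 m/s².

Level flight ⇒ L = W = m·g = 6440 × 9.81 = 63176 N.
Dynamic pressure q = 0.5 × 1.08 × 164² = 14520 Pa.
CL = 2W/(ρv²S) = 2×63176/(1.08×164²×58.8) = 0.07398.
CD = 0.0269 + 0.0532 × 0.07398² = 0.02719.
L/D = CL/CD = 0.07398 / 0.02719 = 2.72

L/D = 2.72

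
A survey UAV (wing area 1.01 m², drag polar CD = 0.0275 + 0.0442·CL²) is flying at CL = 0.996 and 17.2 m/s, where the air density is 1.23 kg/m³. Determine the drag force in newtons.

CD = 0.0275 + 0.0442 × 0.996² = 0.07135
D = ½ρv²S·CD = ½ × 1.23 × 17.2² × 1.01 × 0.07135 = 13.1 N

D = 13.1 N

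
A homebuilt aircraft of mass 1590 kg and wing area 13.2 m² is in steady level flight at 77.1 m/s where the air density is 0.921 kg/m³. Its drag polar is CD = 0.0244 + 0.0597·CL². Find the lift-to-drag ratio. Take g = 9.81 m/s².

Weight W = mg = 1590 × 9.81 = 15598 N; in level flight L = W.
q = ½ρv² = ½ × 0.921 × 77.1² = 2737 Pa.
CL = 2W/(ρv²S) = 2×15598/(0.921×77.1²×13.2) = 0.4317.
CD = 0.0244 + 0.0597 × 0.4317² = 0.03552.
L/D = CL/CD = 0.4317 / 0.03552 = 12.2

L/D = 12.2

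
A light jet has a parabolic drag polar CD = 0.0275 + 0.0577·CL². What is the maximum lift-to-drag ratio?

(L/D)max = 12.6

For CD = CD0 + K·CL², (L/D)max occurs at CL* = √(CD0/K) and equals 1/(2√(K·CD0)).
(L/D)max = 1/(2√(0.0577 × 0.0275)) = 1/(2 × 0.03983) = 12.6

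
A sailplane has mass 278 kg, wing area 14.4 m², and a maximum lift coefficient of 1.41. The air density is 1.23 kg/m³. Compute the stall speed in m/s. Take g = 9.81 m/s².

V_stall = 14.8 m/s

Stall occurs when L = W at CL,max. W = mg = 278 × 9.81 = 2727 N.
V_stall = √(2W/(ρ·S·CL,max)) = √(2 × 2727 / (1.23 × 14.4 × 1.41))
V_stall = √218.4 = 14.8 m/s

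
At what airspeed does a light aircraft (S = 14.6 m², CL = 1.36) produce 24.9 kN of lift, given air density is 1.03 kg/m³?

L = ½ρv²S·CL ⇒ v = √(2L/(ρ·S·CL))
v = √(2 × 24900 / (1.03 × 14.6 × 1.36)) = √2435 = 49.3 m/s

v = 49.3 m/s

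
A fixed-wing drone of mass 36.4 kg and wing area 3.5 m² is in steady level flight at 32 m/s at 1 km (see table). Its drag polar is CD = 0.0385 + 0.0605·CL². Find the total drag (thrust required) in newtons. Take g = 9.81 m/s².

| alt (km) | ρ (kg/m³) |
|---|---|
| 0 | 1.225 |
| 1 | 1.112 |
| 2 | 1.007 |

At 1 km, from the table: ρ = 1.112 kg/m³.
Level flight ⇒ L = W = m·g = 36.4 × 9.81 = 357.08 N.
q = ½ρv² = ½ × 1.112 × 32² = 569.3 Pa.
CL = W/(q·S) = 357.08 / (569.3 × 3.5) = 0.1792.
CD = 0.0385 + 0.0605 × 0.1792² = 0.04044.
D = q·S·CD = 569.3 × 3.5 × 0.04044 = 80.59 N

D = 80.6 N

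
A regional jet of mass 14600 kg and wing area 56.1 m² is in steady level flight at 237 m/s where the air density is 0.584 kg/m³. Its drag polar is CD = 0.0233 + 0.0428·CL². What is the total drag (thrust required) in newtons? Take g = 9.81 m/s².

D = 22400 N

In steady level flight, lift balances weight: W = mg = 14600 × 9.81 = 1.4323×10^5 N.
Dynamic pressure q = 0.5 × 0.584 × 237² = 16400 Pa.
Required CL = L/(qS) = 1.4323×10^5/(16400·56.1) = 0.1557.
CD = 0.0233 + 0.0428 × 0.1557² = 0.02434.
D = q·S·CD = 16400 × 56.1 × 0.02434 = 22390 N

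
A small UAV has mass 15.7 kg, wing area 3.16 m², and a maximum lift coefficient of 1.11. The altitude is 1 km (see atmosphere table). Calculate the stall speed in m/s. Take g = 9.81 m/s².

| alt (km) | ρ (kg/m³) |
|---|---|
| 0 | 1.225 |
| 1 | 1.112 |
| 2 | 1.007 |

V_stall = 8.89 m/s

At 1 km, from the table: ρ = 1.112 kg/m³.
Weight W = mg = 15.7 × 9.81 = 154 N.
V_stall = √(2W/(ρ·S·CL,max)) = √(2 × 154 / (1.112 × 3.16 × 1.11))
V_stall = √78.97 = 8.89 m/s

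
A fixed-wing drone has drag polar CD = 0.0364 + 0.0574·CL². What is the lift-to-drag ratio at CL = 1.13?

CD = 0.0364 + 0.0574 × 1.13² = 0.1097
L/D = CL/CD = 1.13 / 0.1097 = 10.3

L/D = 10.3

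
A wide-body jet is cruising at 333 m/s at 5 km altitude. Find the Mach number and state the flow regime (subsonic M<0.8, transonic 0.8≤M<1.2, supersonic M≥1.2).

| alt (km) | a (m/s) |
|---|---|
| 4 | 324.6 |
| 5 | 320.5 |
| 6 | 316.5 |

At 5 km, from the table: a = 320.5 m/s.
M = v/a = 333 / 320.5 = 1.04
M = 1.04 → transonic.

M = 1.04 (transonic)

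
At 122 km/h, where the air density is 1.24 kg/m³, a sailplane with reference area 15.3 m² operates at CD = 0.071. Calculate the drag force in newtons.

D = 773 N

Convert speed: v = 122 km/h ÷ 3.6 = 33.89 m/s.
Dynamic pressure q = ½ρv² = ½ × 1.24 × 33.89² = 712 Pa.
D = q·S·CD = 712 × 15.3 × 0.071 = 773 N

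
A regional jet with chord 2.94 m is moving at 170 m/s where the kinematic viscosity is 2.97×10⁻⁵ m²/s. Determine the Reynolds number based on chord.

Re = v·c/ν = 170 × 2.94 / (2.97×10⁻⁵) = 1.68×10^7

Re = 1.68×10^7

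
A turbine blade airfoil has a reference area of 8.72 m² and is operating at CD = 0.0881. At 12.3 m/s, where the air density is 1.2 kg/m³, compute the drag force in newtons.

D = 69.7 N

Dynamic pressure q = ½ρv² = ½ × 1.2 × 12.3² = 90.77 Pa.
D = q·S·CD = 90.77 × 8.72 × 0.0881 = 69.7 N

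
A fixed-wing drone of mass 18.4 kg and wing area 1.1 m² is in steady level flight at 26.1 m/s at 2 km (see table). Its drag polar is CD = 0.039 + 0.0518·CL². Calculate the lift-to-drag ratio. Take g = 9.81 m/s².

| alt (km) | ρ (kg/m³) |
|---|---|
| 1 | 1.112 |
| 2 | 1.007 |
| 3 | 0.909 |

L/D = 9.41

At 2 km, from the table: ρ = 1.007 kg/m³.
Level flight ⇒ L = W = m·g = 18.4 × 9.81 = 180.5 N.
Dynamic pressure q = 0.5 × 1.007 × 26.1² = 343 Pa.
CL = 2W/(ρv²S) = 2×180.5/(1.007×26.1²×1.1) = 0.4784.
CD = 0.039 + 0.0518 × 0.4784² = 0.05086.
L/D = CL/CD = 0.4784 / 0.05086 = 9.41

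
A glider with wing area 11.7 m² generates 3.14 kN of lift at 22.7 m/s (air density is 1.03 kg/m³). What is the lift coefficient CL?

CL = 1.01

From L = ½ρv²S·CL, rearranging gives CL = 2L/(ρv²S).
CL = 2 × 3140 / (1.03 × 22.7² × 11.7) = 1.01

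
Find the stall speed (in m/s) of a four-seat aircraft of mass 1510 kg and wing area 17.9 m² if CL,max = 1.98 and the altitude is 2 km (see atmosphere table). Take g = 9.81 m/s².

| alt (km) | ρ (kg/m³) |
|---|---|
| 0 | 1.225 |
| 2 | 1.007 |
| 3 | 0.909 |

At 2 km, from the table: ρ = 1.007 kg/m³.
Weight W = mg = 1510 × 9.81 = 14810 N.
V_stall = √(2W/(ρ·S·CL,max)) = √(2 × 14810 / (1.007 × 17.9 × 1.98))
V_stall = √830.1 = 28.8 m/s

V_stall = 28.8 m/s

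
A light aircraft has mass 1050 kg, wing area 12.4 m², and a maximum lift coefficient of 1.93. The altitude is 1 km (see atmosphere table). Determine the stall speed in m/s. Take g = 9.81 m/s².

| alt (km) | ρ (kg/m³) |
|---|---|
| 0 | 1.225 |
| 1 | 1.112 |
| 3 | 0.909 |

V_stall = 27.8 m/s

At 1 km, from the table: ρ = 1.112 kg/m³.
Stall occurs when L = W at CL,max. W = mg = 1050 × 9.81 = 10300 N.
From L = ½ρV²S·CL,max = W: V_stall = √(2W/(ρSCL,max)) = √(2·10300/(1.112·12.4·1.93))
V_stall = √774.1 = 27.8 m/s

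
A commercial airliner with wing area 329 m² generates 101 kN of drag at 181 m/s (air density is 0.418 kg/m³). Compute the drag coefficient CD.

CD = 0.0448

From D = ½ρv²S·CD, rearranging gives CD = 2D/(ρv²S).
CD = 2 × 1.01×10^5 / (0.418 × 181² × 329) = 0.0448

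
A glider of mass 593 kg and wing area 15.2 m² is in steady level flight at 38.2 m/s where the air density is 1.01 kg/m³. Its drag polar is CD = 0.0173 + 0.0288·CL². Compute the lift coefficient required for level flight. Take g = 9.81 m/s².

CL = 0.519

In steady level flight, lift balances weight: W = mg = 593 × 9.81 = 5817.3 N.
q = ½ρv² = ½ × 1.01 × 38.2² = 736.9 Pa.
CL = W/(q·S) = 5817.3 / (736.9 × 15.2) = 0.5194.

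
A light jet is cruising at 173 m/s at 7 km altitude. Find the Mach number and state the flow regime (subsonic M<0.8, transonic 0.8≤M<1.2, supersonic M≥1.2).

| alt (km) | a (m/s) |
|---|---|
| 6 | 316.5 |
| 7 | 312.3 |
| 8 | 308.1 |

At 7 km, from the table: a = 312.3 m/s.
M = v/a = 173 / 312.3 = 0.554
M = 0.554 → subsonic.

M = 0.554 (subsonic)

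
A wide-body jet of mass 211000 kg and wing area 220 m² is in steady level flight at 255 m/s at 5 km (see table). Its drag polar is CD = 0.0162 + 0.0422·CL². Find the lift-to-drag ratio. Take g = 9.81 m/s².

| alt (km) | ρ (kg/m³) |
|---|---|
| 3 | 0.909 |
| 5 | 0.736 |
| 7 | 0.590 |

L/D = 17.3

At 5 km, from the table: ρ = 0.736 kg/m³.
Weight W = mg = 211000 × 9.81 = 2.0699×10^6 N; in level flight L = W.
q = ½ρv² = ½ × 0.736 × 255² = 23930 Pa.
CL = 2W/(ρv²S) = 2×2.0699×10^6/(0.736×255²×220) = 0.3932.
CD = 0.0162 + 0.0422 × 0.3932² = 0.02272.
L/D = CL/CD = 0.3932 / 0.02272 = 17.3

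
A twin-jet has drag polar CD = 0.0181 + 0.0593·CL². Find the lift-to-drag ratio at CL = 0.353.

CD = 0.0181 + 0.0593 × 0.353² = 0.02549
L/D = CL/CD = 0.353 / 0.02549 = 13.8

L/D = 13.8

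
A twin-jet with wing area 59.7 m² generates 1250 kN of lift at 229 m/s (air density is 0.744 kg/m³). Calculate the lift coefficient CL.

From L = ½ρv²S·CL, rearranging gives CL = 2L/(ρv²S).
CL = 2 × 1.25×10^6 / (0.744 × 229² × 59.7) = 1.07

CL = 1.07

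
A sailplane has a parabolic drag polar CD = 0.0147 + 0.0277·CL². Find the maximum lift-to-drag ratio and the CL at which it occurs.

(L/D)max = 24.8, at CL = 0.728

For CD = CD0 + K·CL², (L/D)max occurs at CL* = √(CD0/K) and equals 1/(2√(K·CD0)).
(L/D)max = 1/(2√(0.0277 × 0.0147)) = 1/(2 × 0.02018) = 24.8
CL* = √(0.0147/0.0277) = 0.728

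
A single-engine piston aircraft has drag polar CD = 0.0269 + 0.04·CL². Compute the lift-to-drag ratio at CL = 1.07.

CD = 0.0269 + 0.04 × 1.07² = 0.0727
L/D = CL/CD = 1.07 / 0.0727 = 14.7

L/D = 14.7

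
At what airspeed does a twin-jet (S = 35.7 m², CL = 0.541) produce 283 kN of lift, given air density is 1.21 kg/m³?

v = 156 m/s

L = ½ρv²S·CL ⇒ v = √(2L/(ρ·S·CL))
v = √(2 × 2.83×10^5 / (1.21 × 35.7 × 0.541)) = √24220 = 156 m/s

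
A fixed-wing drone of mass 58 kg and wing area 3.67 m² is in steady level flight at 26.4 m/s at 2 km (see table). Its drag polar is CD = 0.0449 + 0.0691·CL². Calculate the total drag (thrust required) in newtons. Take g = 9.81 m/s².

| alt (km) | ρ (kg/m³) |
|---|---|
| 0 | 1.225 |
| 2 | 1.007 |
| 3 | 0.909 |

At 2 km, from the table: ρ = 1.007 kg/m³.
Weight W = mg = 58 × 9.81 = 568.98 N; in level flight L = W.
q = ½ρv² = ½ × 1.007 × 26.4² = 350.9 Pa.
Required CL = L/(qS) = 568.98/(350.9·3.67) = 0.4418.
CD = 0.0449 + 0.0691 × 0.4418² = 0.05839.
D = q·S·CD = 350.9 × 3.67 × 0.05839 = 75.2 N

D = 75.2 N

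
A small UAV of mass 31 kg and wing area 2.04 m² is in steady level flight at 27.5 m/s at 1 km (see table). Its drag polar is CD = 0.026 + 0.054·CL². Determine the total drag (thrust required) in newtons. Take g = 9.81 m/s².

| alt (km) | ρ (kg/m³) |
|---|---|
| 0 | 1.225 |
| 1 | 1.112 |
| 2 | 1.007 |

D = 28.1 N

At 1 km, from the table: ρ = 1.112 kg/m³.
Weight W = mg = 31 × 9.81 = 304.11 N; in level flight L = W.
q = ½ρv² = ½ × 1.112 × 27.5² = 420.5 Pa.
Required CL = L/(qS) = 304.11/(420.5·2.04) = 0.3545.
CD = 0.026 + 0.054 × 0.3545² = 0.03279.
D = q·S·CD = 420.5 × 2.04 × 0.03279 = 28.12 N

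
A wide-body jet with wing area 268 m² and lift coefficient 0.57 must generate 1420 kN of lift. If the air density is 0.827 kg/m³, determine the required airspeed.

L = ½ρv²S·CL ⇒ v = √(2L/(ρ·S·CL))
v = √(2 × 1.42×10^6 / (0.827 × 268 × 0.57)) = √22480 = 150 m/s

v = 150 m/s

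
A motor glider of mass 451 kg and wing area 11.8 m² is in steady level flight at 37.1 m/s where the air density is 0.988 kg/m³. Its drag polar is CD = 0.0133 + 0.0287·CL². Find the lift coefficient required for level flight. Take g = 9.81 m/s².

CL = 0.551

In steady level flight, lift balances weight: W = mg = 451 × 9.81 = 4424.3 N.
Dynamic pressure q = 0.5 × 0.988 × 37.1² = 679.9 Pa.
Required CL = L/(qS) = 4424.3/(679.9·11.8) = 0.5514.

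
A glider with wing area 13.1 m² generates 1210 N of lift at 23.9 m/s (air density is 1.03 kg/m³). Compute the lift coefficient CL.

From L = ½ρv²S·CL, rearranging gives CL = 2L/(ρv²S).
CL = 2 × 1210 / (1.03 × 23.9² × 13.1) = 0.314

CL = 0.314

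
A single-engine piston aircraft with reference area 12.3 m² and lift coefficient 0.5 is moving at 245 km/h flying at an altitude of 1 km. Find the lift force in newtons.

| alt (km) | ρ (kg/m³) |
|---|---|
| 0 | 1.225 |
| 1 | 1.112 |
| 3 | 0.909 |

At 1 km, from the table: ρ = 1.112 kg/m³.
Convert speed: v = 245 km/h ÷ 3.6 = 68.06 m/s.
Dynamic pressure q = ½ρv² = ½ × 1.112 × 68.06² = 2575 Pa.
L = q·S·CL = 2575 × 12.3 × 0.5 = 15800 N ≈ 15.8 kN

L = 15800 N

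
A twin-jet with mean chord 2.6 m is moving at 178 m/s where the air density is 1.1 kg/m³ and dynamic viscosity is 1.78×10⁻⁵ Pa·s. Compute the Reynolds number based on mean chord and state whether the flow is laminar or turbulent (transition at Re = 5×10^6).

Re = 2.86×10^7 (turbulent)

Re = ρ·v·c/μ = 1.1 × 178 × 2.6 / (1.78×10⁻⁵) = 2.86×10^7
Since 2.86×10^7 > 5×10^6, the flow is turbulent.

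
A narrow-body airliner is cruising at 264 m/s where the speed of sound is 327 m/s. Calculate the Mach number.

M = 0.807

M = v/a = 264 / 327 = 0.807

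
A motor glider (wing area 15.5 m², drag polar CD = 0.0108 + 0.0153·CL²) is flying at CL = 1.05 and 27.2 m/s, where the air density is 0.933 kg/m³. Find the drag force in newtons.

CD = 0.0108 + 0.0153 × 1.05² = 0.02767
D = ½ρv²S·CD = ½ × 0.933 × 27.2² × 15.5 × 0.02767 = 148 N

D = 148 N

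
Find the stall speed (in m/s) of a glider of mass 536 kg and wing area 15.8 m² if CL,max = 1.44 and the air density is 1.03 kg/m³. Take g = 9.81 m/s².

Stall occurs when L = W at CL,max. W = mg = 536 × 9.81 = 5258 N.
From L = ½ρV²S·CL,max = W: V_stall = √(2W/(ρSCL,max)) = √(2·5258/(1.03·15.8·1.44))
V_stall = √448.8 = 21.2 m/s

V_stall = 21.2 m/s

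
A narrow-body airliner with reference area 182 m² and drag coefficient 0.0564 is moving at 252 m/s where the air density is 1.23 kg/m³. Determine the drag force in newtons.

D = 4.01×10^5 N

D = ½ρv²S·CD = ½ × 1.23 × 252² × 182 × 0.0564 = 4.01×10^5 N ≈ 401 kN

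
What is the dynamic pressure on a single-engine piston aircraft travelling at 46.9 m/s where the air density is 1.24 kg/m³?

q = ½ρv² = ½ × 1.24 × 46.9² = 1360 Pa

q = 1360 Pa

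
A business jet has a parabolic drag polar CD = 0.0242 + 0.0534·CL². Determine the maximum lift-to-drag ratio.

For CD = CD0 + K·CL², (L/D)max occurs at CL* = √(CD0/K) and equals 1/(2√(K·CD0)).
(L/D)max = 1/(2√(0.0534 × 0.0242)) = 1/(2 × 0.03595) = 13.9

(L/D)max = 13.9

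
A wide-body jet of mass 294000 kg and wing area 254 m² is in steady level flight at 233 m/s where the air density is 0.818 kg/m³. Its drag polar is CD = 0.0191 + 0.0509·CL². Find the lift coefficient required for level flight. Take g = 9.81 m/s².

In steady level flight, lift balances weight: W = mg = 294000 × 9.81 = 2.8841×10^6 N.
q = ½ρv² = ½ × 0.818 × 233² = 22200 Pa.
CL = W/(q·S) = 2.8841×10^6 / (22200 × 254) = 0.5114.

CL = 0.511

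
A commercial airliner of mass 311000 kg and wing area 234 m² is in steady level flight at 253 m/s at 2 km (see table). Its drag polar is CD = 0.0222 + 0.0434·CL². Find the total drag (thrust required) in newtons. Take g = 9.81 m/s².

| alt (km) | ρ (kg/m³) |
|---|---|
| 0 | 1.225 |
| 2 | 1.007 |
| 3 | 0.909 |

At 2 km, from the table: ρ = 1.007 kg/m³.
Weight W = mg = 311000 × 9.81 = 3.0509×10^6 N; in level flight L = W.
q = ½ρv² = ½ × 1.007 × 253² = 32230 Pa.
Required CL = L/(qS) = 3.0509×10^6/(32230·234) = 0.4046.
CD = 0.0222 + 0.0434 × 0.4046² = 0.0293.
D = q·S·CD = 32230 × 234 × 0.0293 = 2.21×10^5 N

D = 2.21×10^5 N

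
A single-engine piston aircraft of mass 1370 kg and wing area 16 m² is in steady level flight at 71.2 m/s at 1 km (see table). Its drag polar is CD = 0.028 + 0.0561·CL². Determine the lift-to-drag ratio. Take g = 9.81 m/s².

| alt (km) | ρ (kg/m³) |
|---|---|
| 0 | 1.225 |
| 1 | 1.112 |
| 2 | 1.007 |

At 1 km, from the table: ρ = 1.112 kg/m³.
In steady level flight, lift balances weight: W = mg = 1370 × 9.81 = 13440 N.
q = ½ρv² = ½ × 1.112 × 71.2² = 2819 Pa.
Required CL = L/(qS) = 13440/(2819·16) = 0.298.
CD = 0.028 + 0.0561 × 0.298² = 0.03298.
L/D = CL/CD = 0.298 / 0.03298 = 9.04

L/D = 9.04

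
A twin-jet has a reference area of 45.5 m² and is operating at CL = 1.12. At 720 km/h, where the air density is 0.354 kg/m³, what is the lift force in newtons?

Convert speed: v = 720 km/h ÷ 3.6 = 200 m/s.
Dynamic pressure q = ½ρv² = ½ × 0.354 × 200² = 7080 Pa.
L = q·S·CL = 7080 × 45.5 × 1.12 = 3.61×10^5 N ≈ 361 kN

L = 3.61×10^5 N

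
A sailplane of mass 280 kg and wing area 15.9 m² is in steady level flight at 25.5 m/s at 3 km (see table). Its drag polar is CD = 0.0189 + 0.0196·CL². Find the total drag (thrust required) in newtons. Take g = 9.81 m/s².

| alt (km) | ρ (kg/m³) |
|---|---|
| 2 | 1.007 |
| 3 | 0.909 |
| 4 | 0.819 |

D = 120 N

At 3 km, from the table: ρ = 0.909 kg/m³.
Weight W = mg = 280 × 9.81 = 2746.8 N; in level flight L = W.
q = ½ρv² = ½ × 0.909 × 25.5² = 295.5 Pa.
Required CL = L/(qS) = 2746.8/(295.5·15.9) = 0.5845.
CD = 0.0189 + 0.0196 × 0.5845² = 0.0256.
D = q·S·CD = 295.5 × 15.9 × 0.0256 = 120.3 N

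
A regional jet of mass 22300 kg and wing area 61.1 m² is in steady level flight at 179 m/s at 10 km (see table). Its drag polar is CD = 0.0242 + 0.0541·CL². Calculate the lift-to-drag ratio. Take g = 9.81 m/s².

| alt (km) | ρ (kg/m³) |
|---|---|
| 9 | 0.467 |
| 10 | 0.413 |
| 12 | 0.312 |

L/D = 13.5

At 10 km, from the table: ρ = 0.413 kg/m³.
Level flight ⇒ L = W = m·g = 22300 × 9.81 = 2.1876×10^5 N.
Dynamic pressure q = 0.5 × 0.413 × 179² = 6616 Pa.
Required CL = L/(qS) = 2.1876×10^5/(6616·61.1) = 0.5411.
CD = 0.0242 + 0.0541 × 0.5411² = 0.04004.
L/D = CL/CD = 0.5411 / 0.04004 = 13.5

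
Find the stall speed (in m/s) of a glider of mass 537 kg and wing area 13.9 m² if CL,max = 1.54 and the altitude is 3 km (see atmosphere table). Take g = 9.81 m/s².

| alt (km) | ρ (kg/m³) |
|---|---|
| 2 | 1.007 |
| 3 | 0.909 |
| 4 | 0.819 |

At 3 km, from the table: ρ = 0.909 kg/m³.
Weight W = mg = 537 × 9.81 = 5268 N.
From L = ½ρV²S·CL,max = W: V_stall = √(2W/(ρSCL,max)) = √(2·5268/(0.909·13.9·1.54))
V_stall = √541.5 = 23.3 m/s

V_stall = 23.3 m/s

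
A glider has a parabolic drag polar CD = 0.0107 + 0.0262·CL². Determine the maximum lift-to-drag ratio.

For CD = CD0 + K·CL², (L/D)max occurs at CL* = √(CD0/K) and equals 1/(2√(K·CD0)).
(L/D)max = 1/(2√(0.0262 × 0.0107)) = 1/(2 × 0.01674) = 29.9

(L/D)max = 29.9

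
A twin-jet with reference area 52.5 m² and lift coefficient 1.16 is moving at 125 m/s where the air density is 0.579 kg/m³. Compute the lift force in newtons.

Dynamic pressure q = ½ρv² = ½ × 0.579 × 125² = 4523 Pa.
L = q·S·CL = 4523 × 52.5 × 1.16 = 2.75×10^5 N ≈ 275 kN

L = 2.75×10^5 N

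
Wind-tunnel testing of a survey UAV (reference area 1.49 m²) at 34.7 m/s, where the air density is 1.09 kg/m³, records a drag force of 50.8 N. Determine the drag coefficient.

From D = ½ρv²S·CD, rearranging gives CD = 2D/(ρv²S).
CD = 2 × 50.8 / (1.09 × 34.7² × 1.49) = 0.052

CD = 0.052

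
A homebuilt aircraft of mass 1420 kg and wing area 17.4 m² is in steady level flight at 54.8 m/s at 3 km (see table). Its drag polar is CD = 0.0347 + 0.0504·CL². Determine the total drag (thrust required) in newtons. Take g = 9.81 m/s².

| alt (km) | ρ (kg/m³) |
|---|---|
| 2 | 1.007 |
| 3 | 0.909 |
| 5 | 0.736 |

At 3 km, from the table: ρ = 0.909 kg/m³.
In steady level flight, lift balances weight: W = mg = 1420 × 9.81 = 13930 N.
Dynamic pressure q = 0.5 × 0.909 × 54.8² = 1365 Pa.
CL = W/(q·S) = 13930 / (1365 × 17.4) = 0.5866.
CD = 0.0347 + 0.0504 × 0.5866² = 0.05204.
D = q·S·CD = 1365 × 17.4 × 0.05204 = 1236 N

D = 1240 N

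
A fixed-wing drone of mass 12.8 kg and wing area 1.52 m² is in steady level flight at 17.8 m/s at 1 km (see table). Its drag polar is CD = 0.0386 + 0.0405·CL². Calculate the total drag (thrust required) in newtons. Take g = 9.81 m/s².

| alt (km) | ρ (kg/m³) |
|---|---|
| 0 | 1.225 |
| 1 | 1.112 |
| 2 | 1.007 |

D = 12.7 N

At 1 km, from the table: ρ = 1.112 kg/m³.
In steady level flight, lift balances weight: W = mg = 12.8 × 9.81 = 125.57 N.
Dynamic pressure q = 0.5 × 1.112 × 17.8² = 176.2 Pa.
CL = 2W/(ρv²S) = 2×125.57/(1.112×17.8²×1.52) = 0.4689.
CD = 0.0386 + 0.0405 × 0.4689² = 0.04751.
D = q·S·CD = 176.2 × 1.52 × 0.04751 = 12.72 N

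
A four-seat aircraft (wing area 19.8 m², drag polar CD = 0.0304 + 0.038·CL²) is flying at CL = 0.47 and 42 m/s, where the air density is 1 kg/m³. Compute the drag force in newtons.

D = 677 N

CD = 0.0304 + 0.038 × 0.47² = 0.03879
D = ½ρv²S·CD = ½ × 1 × 42² × 19.8 × 0.03879 = 677 N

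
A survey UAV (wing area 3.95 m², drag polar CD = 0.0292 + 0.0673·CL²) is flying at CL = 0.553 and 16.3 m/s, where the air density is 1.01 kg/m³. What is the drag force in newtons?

D = 26.4 N

CD = 0.0292 + 0.0673 × 0.553² = 0.04978
D = ½ρv²S·CD = ½ × 1.01 × 16.3² × 3.95 × 0.04978 = 26.4 N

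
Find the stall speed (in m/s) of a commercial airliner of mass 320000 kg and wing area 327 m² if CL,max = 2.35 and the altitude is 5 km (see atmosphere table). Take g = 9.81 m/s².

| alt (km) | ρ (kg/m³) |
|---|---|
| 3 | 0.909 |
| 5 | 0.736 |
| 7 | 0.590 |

V_stall = 105 m/s

At 5 km, from the table: ρ = 0.736 kg/m³.
At stall, lift equals weight: L = W = m·g = 320000 × 9.81 = 3.139×10^6 N.
From L = ½ρV²S·CL,max = W: V_stall = √(2W/(ρSCL,max)) = √(2·3.139×10^6/(0.736·327·2.35))
V_stall = √11100 = 105 m/s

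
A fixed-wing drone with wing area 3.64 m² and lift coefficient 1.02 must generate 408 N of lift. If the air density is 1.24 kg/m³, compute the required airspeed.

L = ½ρv²S·CL ⇒ v = √(2L/(ρ·S·CL))
v = √(2 × 408 / (1.24 × 3.64 × 1.02)) = √177.2 = 13.3 m/s

v = 13.3 m/s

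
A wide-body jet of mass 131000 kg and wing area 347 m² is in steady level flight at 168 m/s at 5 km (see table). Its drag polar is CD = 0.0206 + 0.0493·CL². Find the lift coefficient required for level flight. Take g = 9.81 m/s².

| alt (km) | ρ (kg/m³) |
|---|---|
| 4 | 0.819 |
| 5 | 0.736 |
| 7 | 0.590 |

CL = 0.357

At 5 km, from the table: ρ = 0.736 kg/m³.
In steady level flight, lift balances weight: W = mg = 131000 × 9.81 = 1.2851×10^6 N.
q = ½ρv² = ½ × 0.736 × 168² = 10390 Pa.
CL = 2W/(ρv²S) = 2×1.2851×10^6/(0.736×168²×347) = 0.3566.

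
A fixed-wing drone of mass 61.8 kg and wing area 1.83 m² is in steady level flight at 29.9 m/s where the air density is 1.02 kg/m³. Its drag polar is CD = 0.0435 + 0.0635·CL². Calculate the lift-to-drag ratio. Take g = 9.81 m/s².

L/D = 9.43

Weight W = mg = 61.8 × 9.81 = 606.26 N; in level flight L = W.
q = ½ρv² = ½ × 1.02 × 29.9² = 455.9 Pa.
Required CL = L/(qS) = 606.26/(455.9·1.83) = 0.7266.
CD = 0.0435 + 0.0635 × 0.7266² = 0.07702.
L/D = CL/CD = 0.7266 / 0.07702 = 9.43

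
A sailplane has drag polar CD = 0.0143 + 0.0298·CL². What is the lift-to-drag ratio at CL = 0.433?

CD = 0.0143 + 0.0298 × 0.433² = 0.01989
L/D = CL/CD = 0.433 / 0.01989 = 21.8

L/D = 21.8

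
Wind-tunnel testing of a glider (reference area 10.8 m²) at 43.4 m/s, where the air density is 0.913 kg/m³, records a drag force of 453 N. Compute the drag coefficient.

CD = 0.0488

From D = ½ρv²S·CD, rearranging gives CD = 2D/(ρv²S).
CD = 2 × 453 / (0.913 × 43.4² × 10.8) = 0.0488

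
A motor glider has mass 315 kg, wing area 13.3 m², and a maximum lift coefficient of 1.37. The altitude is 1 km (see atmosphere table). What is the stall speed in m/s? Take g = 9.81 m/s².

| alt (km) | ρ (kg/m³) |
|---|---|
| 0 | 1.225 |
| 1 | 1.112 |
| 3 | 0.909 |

At 1 km, from the table: ρ = 1.112 kg/m³.
Stall occurs when L = W at CL,max. W = mg = 315 × 9.81 = 3090 N.
V_stall = √(2W/(ρ·S·CL,max)) = √(2 × 3090 / (1.112 × 13.3 × 1.37))
V_stall = √305 = 17.5 m/s

V_stall = 17.5 m/s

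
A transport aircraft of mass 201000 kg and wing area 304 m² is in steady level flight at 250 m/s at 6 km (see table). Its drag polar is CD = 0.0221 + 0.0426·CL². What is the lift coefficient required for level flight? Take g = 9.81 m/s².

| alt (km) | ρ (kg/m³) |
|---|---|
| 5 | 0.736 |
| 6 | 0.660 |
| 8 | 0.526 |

At 6 km, from the table: ρ = 0.660 kg/m³.
Weight W = mg = 201000 × 9.81 = 1.9718×10^6 N; in level flight L = W.
Dynamic pressure q = 0.5 × 0.66 × 250² = 20620 Pa.
CL = W/(q·S) = 1.9718×10^6 / (20620 × 304) = 0.3145.

CL = 0.314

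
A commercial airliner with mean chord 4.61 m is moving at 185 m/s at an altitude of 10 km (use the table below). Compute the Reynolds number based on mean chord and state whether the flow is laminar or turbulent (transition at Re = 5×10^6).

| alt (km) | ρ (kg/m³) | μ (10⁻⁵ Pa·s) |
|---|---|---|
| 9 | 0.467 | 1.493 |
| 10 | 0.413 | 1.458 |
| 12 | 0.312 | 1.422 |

Re = 2.42×10^7 (turbulent)

At 10 km, from the table: ρ = 0.413 kg/m³, μ = 1.458×10⁻⁵ Pa·s.
Re = ρ·v·c/μ = 0.413 × 185 × 4.61 / (1.458×10⁻⁵) = 2.42×10^7
Since 2.42×10^7 > 5×10^6, the flow is turbulent.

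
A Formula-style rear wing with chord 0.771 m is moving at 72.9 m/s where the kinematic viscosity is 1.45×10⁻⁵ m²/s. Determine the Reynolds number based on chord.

Re = v·c/ν = 72.9 × 0.771 / (1.45×10⁻⁵) = 3.88×10^6

Re = 3.88×10^6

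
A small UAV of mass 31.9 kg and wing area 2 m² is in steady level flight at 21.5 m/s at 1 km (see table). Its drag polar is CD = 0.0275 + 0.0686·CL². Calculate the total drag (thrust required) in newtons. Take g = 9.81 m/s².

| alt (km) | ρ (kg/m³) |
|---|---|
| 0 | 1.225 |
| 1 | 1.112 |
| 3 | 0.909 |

D = 27.2 N

At 1 km, from the table: ρ = 1.112 kg/m³.
In steady level flight, lift balances weight: W = mg = 31.9 × 9.81 = 312.94 N.
q = ½ρv² = ½ × 1.112 × 21.5² = 257 Pa.
CL = W/(q·S) = 312.94 / (257 × 2) = 0.6088.
CD = 0.0275 + 0.0686 × 0.6088² = 0.05293.
D = q·S·CD = 257 × 2 × 0.05293 = 27.21 N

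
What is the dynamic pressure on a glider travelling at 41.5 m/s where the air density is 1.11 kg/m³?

q = 956 Pa

q = ½ρv² = ½ × 1.11 × 41.5² = 956 Pa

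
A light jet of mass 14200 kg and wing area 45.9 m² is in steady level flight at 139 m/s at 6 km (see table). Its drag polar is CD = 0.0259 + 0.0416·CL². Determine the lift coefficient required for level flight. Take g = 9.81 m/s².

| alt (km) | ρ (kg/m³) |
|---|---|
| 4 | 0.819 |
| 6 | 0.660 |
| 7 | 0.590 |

At 6 km, from the table: ρ = 0.660 kg/m³.
Level flight ⇒ L = W = m·g = 14200 × 9.81 = 1.393×10^5 N.
q = ½ρv² = ½ × 0.66 × 139² = 6376 Pa.
CL = 2W/(ρv²S) = 2×1.393×10^5/(0.66×139²×45.9) = 0.476.

CL = 0.476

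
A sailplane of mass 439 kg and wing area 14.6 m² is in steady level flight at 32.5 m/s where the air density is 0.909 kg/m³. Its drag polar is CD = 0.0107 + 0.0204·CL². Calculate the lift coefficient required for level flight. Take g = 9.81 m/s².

Weight W = mg = 439 × 9.81 = 4306.6 N; in level flight L = W.
Dynamic pressure q = 0.5 × 0.909 × 32.5² = 480.1 Pa.
Required CL = L/(qS) = 4306.6/(480.1·14.6) = 0.6144.

CL = 0.614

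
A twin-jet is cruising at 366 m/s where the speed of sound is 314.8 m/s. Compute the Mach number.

M = v/a = 366 / 314.8 = 1.16

M = 1.16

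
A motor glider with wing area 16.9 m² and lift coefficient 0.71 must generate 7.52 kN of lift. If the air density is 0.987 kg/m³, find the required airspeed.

v = 35.6 m/s

L = ½ρv²S·CL ⇒ v = √(2L/(ρ·S·CL))
v = √(2 × 7520 / (0.987 × 16.9 × 0.71)) = √1270 = 35.6 m/s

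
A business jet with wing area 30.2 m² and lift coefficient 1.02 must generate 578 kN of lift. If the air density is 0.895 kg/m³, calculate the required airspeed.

L = ½ρv²S·CL ⇒ v = √(2L/(ρ·S·CL))
v = √(2 × 5.78×10^5 / (0.895 × 30.2 × 1.02)) = √41930 = 205 m/s

v = 205 m/s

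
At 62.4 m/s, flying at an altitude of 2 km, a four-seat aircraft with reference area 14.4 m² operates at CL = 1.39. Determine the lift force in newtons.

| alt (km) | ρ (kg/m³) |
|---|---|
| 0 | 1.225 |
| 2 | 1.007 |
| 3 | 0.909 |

At 2 km, from the table: ρ = 1.007 kg/m³.
L = ½ρv²S·CL = ½ × 1.007 × 62.4² × 14.4 × 1.39 = 39200 N ≈ 39.2 kN

L = 39200 N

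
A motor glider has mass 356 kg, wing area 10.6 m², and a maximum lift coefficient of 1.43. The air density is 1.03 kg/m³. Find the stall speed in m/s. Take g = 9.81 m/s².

V_stall = 21.2 m/s

Weight W = mg = 356 × 9.81 = 3492 N.
From L = ½ρV²S·CL,max = W: V_stall = √(2W/(ρSCL,max)) = √(2·3492/(1.03·10.6·1.43))
V_stall = √447.4 = 21.2 m/s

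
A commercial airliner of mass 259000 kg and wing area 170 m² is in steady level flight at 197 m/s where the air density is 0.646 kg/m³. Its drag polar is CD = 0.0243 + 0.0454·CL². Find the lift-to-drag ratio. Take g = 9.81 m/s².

L/D = 13.4

In steady level flight, lift balances weight: W = mg = 259000 × 9.81 = 2.5408×10^6 N.
Dynamic pressure q = 0.5 × 0.646 × 197² = 12540 Pa.
Required CL = L/(qS) = 2.5408×10^6/(12540·170) = 1.192.
CD = 0.0243 + 0.0454 × 1.192² = 0.08884.
L/D = CL/CD = 1.192 / 0.08884 = 13.4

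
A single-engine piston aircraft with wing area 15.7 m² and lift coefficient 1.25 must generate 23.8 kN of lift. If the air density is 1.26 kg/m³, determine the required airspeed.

L = ½ρv²S·CL ⇒ v = √(2L/(ρ·S·CL))
v = √(2 × 23800 / (1.26 × 15.7 × 1.25)) = √1925 = 43.9 m/s

v = 43.9 m/s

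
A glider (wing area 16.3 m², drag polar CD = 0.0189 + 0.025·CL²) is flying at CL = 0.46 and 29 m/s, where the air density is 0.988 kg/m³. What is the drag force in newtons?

CD = 0.0189 + 0.025 × 0.46² = 0.02419
D = ½ρv²S·CD = ½ × 0.988 × 29² × 16.3 × 0.02419 = 164 N

D = 164 N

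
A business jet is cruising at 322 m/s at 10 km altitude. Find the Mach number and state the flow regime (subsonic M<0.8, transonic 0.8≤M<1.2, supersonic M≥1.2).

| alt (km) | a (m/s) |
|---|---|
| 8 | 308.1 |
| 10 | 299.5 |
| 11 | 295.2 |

At 10 km, from the table: a = 299.5 m/s.
M = v/a = 322 / 299.5 = 1.08
M = 1.08 → transonic.

M = 1.08 (transonic)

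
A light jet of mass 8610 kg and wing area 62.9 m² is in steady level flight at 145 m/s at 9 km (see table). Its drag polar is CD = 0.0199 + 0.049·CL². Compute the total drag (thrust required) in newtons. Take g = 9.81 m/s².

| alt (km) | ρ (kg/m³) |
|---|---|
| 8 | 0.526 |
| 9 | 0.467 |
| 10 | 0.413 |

At 9 km, from the table: ρ = 0.467 kg/m³.
Weight W = mg = 8610 × 9.81 = 84464 N; in level flight L = W.
q = ½ρv² = ½ × 0.467 × 145² = 4909 Pa.
Required CL = L/(qS) = 84464/(4909·62.9) = 0.2735.
CD = 0.0199 + 0.049 × 0.2735² = 0.02357.
D = q·S·CD = 4909 × 62.9 × 0.02357 = 7277 N

D = 7280 N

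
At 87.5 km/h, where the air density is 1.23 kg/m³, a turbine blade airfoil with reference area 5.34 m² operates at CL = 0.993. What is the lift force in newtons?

Convert speed: v = 87.5 km/h ÷ 3.6 = 24.31 m/s.
Dynamic pressure q = ½ρv² = ½ × 1.23 × 24.31² = 363.3 Pa.
L = q·S·CL = 363.3 × 5.34 × 0.993 = 1930 N

L = 1930 N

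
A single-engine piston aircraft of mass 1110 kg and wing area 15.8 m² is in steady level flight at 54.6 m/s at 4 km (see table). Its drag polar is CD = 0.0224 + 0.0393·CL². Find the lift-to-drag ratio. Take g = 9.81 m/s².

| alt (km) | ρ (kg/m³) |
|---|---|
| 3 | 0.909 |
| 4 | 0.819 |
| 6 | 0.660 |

At 4 km, from the table: ρ = 0.819 kg/m³.
In steady level flight, lift balances weight: W = mg = 1110 × 9.81 = 10889 N.
q = ½ρv² = ½ × 0.819 × 54.6² = 1221 Pa.
CL = 2W/(ρv²S) = 2×10889/(0.819×54.6²×15.8) = 0.5645.
CD = 0.0224 + 0.0393 × 0.5645² = 0.03493.
L/D = CL/CD = 0.5645 / 0.03493 = 16.2

L/D = 16.2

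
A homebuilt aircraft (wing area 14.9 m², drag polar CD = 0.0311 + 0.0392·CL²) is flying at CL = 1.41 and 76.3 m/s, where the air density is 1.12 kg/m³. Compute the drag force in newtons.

CD = 0.0311 + 0.0392 × 1.41² = 0.109
D = ½ρv²S·CD = ½ × 1.12 × 76.3² × 14.9 × 0.109 = 5300 N

D = 5300 N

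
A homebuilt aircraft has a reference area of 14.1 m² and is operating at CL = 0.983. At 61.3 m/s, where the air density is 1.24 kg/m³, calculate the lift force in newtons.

Dynamic pressure q = ½ρv² = ½ × 1.24 × 61.3² = 2330 Pa.
L = q·S·CL = 2330 × 14.1 × 0.983 = 32300 N ≈ 32.3 kN

L = 32300 N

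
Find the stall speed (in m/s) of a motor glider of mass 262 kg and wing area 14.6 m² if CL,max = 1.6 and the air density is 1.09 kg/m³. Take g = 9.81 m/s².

Weight W = mg = 262 × 9.81 = 2570 N.
From L = ½ρV²S·CL,max = W: V_stall = √(2W/(ρSCL,max)) = √(2·2570/(1.09·14.6·1.6))
V_stall = √201.9 = 14.2 m/s

V_stall = 14.2 m/s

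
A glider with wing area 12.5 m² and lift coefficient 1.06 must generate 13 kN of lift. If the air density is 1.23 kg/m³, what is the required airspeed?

L = ½ρv²S·CL ⇒ v = √(2L/(ρ·S·CL))
v = √(2 × 13000 / (1.23 × 12.5 × 1.06)) = √1595 = 39.9 m/s

v = 39.9 m/s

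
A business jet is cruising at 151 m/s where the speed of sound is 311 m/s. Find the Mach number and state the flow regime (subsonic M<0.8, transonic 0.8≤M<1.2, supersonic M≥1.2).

M = v/a = 151 / 311 = 0.486
M = 0.486 → subsonic.

M = 0.486 (subsonic)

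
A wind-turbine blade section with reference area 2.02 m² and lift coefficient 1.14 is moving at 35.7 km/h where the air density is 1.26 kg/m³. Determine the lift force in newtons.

Convert speed: v = 35.7 km/h ÷ 3.6 = 9.917 m/s.
L = ½ρv²S·CL = ½ × 1.26 × 9.917² × 2.02 × 1.14 = 143 N

L = 143 N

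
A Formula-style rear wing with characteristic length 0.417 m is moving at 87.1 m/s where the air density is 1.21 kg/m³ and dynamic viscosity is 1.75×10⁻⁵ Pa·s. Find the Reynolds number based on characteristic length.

Re = ρ·v·c/μ = 1.21 × 87.1 × 0.417 / (1.75×10⁻⁵) = 2.51×10^6

Re = 2.51×10^6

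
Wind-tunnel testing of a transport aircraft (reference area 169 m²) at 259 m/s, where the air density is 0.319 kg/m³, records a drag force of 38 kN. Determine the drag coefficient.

CD = 0.021

From D = ½ρv²S·CD, rearranging gives CD = 2D/(ρv²S).
CD = 2 × 38000 / (0.319 × 259² × 169) = 0.021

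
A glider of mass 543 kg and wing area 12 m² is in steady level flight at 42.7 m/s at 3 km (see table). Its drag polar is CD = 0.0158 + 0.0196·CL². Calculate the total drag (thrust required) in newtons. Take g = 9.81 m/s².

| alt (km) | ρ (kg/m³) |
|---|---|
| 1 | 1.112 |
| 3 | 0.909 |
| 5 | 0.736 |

At 3 km, from the table: ρ = 0.909 kg/m³.
Level flight ⇒ L = W = m·g = 543 × 9.81 = 5326.8 N.
Dynamic pressure q = 0.5 × 0.909 × 42.7² = 828.7 Pa.
Required CL = L/(qS) = 5326.8/(828.7·12) = 0.5357.
CD = 0.0158 + 0.0196 × 0.5357² = 0.02142.
D = q·S·CD = 828.7 × 12 × 0.02142 = 213 N

D = 213 N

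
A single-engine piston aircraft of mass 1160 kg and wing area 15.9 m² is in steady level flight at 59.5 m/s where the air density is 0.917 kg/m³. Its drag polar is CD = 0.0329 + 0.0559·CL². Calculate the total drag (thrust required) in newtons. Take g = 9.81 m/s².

Weight W = mg = 1160 × 9.81 = 11380 N; in level flight L = W.
q = ½ρv² = ½ × 0.917 × 59.5² = 1623 Pa.
CL = 2W/(ρv²S) = 2×11380/(0.917×59.5²×15.9) = 0.4409.
CD = 0.0329 + 0.0559 × 0.4409² = 0.04377.
D = q·S·CD = 1623 × 15.9 × 0.04377 = 1130 N

D = 1130 N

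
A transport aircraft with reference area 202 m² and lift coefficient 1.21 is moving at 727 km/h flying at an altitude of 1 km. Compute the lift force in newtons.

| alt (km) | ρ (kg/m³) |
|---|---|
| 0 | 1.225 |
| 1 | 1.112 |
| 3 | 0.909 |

L = 5.54×10^6 N

At 1 km, from the table: ρ = 1.112 kg/m³.
Convert speed: v = 727 km/h ÷ 3.6 = 201.9 m/s.
Dynamic pressure q = ½ρv² = ½ × 1.112 × 201.9² = 22670 Pa.
L = q·S·CL = 22670 × 202 × 1.21 = 5.54×10^6 N ≈ 5540 kN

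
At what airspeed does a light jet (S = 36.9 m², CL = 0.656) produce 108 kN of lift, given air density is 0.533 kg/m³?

v = 129 m/s

L = ½ρv²S·CL ⇒ v = √(2L/(ρ·S·CL))
v = √(2 × 1.08×10^5 / (0.533 × 36.9 × 0.656)) = √16740 = 129 m/s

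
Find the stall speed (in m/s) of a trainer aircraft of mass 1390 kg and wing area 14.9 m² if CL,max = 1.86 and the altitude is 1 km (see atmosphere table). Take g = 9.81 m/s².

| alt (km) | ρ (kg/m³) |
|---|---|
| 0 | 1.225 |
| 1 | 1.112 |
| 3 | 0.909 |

V_stall = 29.7 m/s

At 1 km, from the table: ρ = 1.112 kg/m³.
Stall occurs when L = W at CL,max. W = mg = 1390 × 9.81 = 13640 N.
From L = ½ρV²S·CL,max = W: V_stall = √(2W/(ρSCL,max)) = √(2·13640/(1.112·14.9·1.86))
V_stall = √884.9 = 29.7 m/s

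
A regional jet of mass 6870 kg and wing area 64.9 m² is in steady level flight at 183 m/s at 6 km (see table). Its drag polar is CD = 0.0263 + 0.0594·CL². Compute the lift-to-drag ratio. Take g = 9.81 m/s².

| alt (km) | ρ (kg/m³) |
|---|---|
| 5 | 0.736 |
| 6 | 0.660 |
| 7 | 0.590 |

L/D = 3.5

At 6 km, from the table: ρ = 0.660 kg/m³.
Weight W = mg = 6870 × 9.81 = 67395 N; in level flight L = W.
Dynamic pressure q = 0.5 × 0.66 × 183² = 11050 Pa.
CL = W/(q·S) = 67395 / (11050 × 64.9) = 0.09396.
CD = 0.0263 + 0.0594 × 0.09396² = 0.02682.
L/D = CL/CD = 0.09396 / 0.02682 = 3.5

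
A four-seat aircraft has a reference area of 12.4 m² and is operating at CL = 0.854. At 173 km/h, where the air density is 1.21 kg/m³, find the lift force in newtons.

L = 14800 N

Convert speed: v = 173 km/h ÷ 3.6 = 48.06 m/s.
L = ½ρv²S·CL = ½ × 1.21 × 48.06² × 12.4 × 0.854 = 14800 N ≈ 14.8 kN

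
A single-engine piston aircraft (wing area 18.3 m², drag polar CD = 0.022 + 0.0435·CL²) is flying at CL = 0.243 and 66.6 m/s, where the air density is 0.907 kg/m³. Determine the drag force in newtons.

D = 904 N

CD = 0.022 + 0.0435 × 0.243² = 0.02457
D = ½ρv²S·CD = ½ × 0.907 × 66.6² × 18.3 × 0.02457 = 904 N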